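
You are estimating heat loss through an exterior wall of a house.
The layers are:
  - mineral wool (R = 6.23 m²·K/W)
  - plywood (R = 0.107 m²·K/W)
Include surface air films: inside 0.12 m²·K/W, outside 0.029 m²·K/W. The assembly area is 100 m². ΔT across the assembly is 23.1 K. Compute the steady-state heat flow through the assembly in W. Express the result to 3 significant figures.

R_total = 0.12 + 6.23 + 0.107 + 0.029 = 6.486 m²·K/W
Q = A·ΔT/R = 100 × 23.1 / 6.486 = 356.2 W

356 W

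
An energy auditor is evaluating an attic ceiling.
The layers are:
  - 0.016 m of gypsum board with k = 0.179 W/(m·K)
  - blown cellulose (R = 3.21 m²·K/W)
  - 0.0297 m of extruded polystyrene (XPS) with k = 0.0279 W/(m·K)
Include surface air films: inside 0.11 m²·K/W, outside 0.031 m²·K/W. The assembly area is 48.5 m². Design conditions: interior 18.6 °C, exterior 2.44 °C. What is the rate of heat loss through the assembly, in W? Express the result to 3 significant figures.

174 W

0.016/0.179 = 0.08939
0.0297/0.0279 = 1.065
R_total = 0.11 + 0.08939 + 3.21 + 1.065 + 0.031 = 4.505 m²·K/W
Q = A·ΔT/R = 48.5 × (18.6 − 2.44) / 4.505 = 174 W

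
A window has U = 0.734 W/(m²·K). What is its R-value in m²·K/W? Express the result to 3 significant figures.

R = 1/U = 1/0.734 = 1.362

1.36 m²·K/W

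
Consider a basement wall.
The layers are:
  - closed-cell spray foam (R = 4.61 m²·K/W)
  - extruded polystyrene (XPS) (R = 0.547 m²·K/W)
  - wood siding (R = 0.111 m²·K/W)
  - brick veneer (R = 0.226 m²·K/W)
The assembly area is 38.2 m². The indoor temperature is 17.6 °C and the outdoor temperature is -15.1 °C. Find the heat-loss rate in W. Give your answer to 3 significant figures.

R_total = 4.61 + 0.547 + 0.111 + 0.226 = 5.494 m²·K/W
Q = A·ΔT/R = 38.2 × (17.6 − (-15.1)) / 5.494 = 227.4 W

227 W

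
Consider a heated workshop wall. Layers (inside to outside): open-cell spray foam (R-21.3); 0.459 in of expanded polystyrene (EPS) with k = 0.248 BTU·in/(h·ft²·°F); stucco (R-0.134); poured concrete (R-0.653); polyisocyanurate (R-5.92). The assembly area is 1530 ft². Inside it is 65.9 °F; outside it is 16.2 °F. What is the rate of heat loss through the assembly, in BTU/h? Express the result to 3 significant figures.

2550 BTU/h

0.459/0.248 = 1.851
R_total = 21.3 + 1.851 + 0.134 + 0.653 + 5.92 = 29.86 ft²·°F·h/BTU
Q = A·ΔT/R = 1530 × (65.9 − 16.2) / 29.86 = 2547 BTU/h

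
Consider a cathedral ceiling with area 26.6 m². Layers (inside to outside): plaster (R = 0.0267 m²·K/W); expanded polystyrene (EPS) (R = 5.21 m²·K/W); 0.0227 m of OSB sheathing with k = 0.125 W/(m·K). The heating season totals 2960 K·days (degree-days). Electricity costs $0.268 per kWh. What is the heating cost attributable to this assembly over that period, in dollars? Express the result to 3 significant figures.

93.5 dollars

0.0227/0.125 = 0.1816
R_total = 0.0267 + 5.21 + 0.1816 = 5.418 m²·K/W
E = A × HDD × 24 / R / 1000 = 26.6 × 2960 × 24 / 5.418 / 1000 = 348.8 kWh
Cost = 348.8 × 0.268 = $93.47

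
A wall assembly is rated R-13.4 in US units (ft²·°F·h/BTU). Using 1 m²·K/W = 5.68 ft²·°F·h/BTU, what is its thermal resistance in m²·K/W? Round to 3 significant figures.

R_SI = 13.4/5.68 = 2.359

2.36 m²·K/W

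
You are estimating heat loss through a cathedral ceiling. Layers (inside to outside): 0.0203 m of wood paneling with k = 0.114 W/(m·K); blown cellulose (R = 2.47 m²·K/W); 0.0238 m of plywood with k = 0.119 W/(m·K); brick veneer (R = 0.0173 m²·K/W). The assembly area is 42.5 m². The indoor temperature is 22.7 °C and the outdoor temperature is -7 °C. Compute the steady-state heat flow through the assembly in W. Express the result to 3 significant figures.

0.0203/0.114 = 0.1781
0.0238/0.119 = 0.2
R_total = 0.1781 + 2.47 + 0.2 + 0.0173 = 2.865 m²·K/W
Q = A·ΔT/R = 42.5 × (22.7 − (-7)) / 2.865 = 440.5 W

441 W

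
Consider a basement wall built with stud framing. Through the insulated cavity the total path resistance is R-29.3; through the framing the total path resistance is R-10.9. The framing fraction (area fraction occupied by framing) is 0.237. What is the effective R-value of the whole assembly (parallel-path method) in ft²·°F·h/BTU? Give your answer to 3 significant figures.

U_eff = 0.763/29.3 + 0.237/10.9 = 0.02604 + 0.02174 = 0.04778
R_eff = 1/U_eff = 20.93 ft²·°F·h/BTU

20.9 ft²·°F·h/BTU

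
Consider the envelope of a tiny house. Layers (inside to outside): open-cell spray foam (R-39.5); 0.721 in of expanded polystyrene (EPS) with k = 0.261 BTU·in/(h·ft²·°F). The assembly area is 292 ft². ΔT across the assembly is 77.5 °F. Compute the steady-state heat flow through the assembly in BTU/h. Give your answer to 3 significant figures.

0.721/0.261 = 2.762
R_total = 39.5 + 2.762 = 42.26 ft²·°F·h/BTU
Q = A·ΔT/R = 292 × 77.5 / 42.26 = 535.5 BTU/h

535 BTU/h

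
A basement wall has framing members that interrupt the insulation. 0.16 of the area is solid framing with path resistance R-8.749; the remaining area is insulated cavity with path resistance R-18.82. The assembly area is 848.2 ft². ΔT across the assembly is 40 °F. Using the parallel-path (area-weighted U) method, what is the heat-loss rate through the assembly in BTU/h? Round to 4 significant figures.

U_eff = 0.84/18.82 + 0.16/8.749 = 0.044633 + 0.018288 = 0.062921
R_eff = 1/U_eff = 15.893 ft²·°F·h/BTU
Q = 848.2 × 40 / 15.893 = 2134.8 BTU/h

2135 BTU/h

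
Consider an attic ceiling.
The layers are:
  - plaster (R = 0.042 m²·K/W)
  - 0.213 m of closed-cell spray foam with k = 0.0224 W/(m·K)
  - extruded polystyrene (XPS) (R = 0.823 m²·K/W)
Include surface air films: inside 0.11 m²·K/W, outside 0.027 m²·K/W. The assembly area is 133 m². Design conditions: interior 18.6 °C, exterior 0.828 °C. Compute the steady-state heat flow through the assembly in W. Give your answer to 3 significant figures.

0.213/0.0224 = 9.509
R_total = 0.11 + 0.042 + 9.509 + 0.823 + 0.027 = 10.51 m²·K/W
Q = A·ΔT/R = 133 × (18.6 − 0.828) / 10.51 = 224.9 W

225 W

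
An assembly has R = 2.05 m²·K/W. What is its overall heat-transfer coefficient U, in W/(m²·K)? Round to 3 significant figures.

0.488 W/(m²·K)

U = 1/R = 1/2.05 = 0.4878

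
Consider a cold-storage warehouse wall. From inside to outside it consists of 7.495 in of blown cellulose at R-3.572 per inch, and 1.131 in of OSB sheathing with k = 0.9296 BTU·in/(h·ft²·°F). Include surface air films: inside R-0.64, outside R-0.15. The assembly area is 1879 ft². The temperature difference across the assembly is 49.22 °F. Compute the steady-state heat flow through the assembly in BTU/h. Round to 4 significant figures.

3214 BTU/h

7.495 × 3.572 = 26.772
1.131/0.9296 = 1.2167
R_total = 0.64 + 26.772 + 1.2167 + 0.15 = 28.779 ft²·°F·h/BTU
Q = A·ΔT/R = 1879 × 49.22 / 28.779 = 3213.6 BTU/h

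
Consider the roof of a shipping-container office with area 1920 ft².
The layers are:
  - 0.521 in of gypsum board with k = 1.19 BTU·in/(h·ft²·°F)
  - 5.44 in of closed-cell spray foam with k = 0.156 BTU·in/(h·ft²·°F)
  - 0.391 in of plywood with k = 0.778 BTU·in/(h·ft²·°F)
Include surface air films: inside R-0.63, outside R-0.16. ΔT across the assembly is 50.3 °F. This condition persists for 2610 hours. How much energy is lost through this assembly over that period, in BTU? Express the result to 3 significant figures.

6890000 BTU

0.521/1.19 = 0.4378
5.44/0.156 = 34.87
0.391/0.778 = 0.5026
R_total = 0.63 + 0.4378 + 34.87 + 0.5026 + 0.16 = 36.6 ft²·°F·h/BTU
Q = 1920 × 50.3 / 36.6 = 2639 BTU/h
E = 2639 × 2610 = 6887000 BTU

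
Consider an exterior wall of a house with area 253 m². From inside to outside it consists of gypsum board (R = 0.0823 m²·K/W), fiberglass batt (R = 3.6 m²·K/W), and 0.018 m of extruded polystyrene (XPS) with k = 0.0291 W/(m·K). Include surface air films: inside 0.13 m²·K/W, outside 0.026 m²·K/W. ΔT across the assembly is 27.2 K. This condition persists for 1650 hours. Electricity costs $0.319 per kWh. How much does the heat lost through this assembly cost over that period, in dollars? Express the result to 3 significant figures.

0.018/0.0291 = 0.6186
R_total = 0.13 + 0.0823 + 3.6 + 0.6186 + 0.026 = 4.457 m²·K/W
Q = 253 × 27.2 / 4.457 = 1544 W
E = 1544 W × 1650 h / 1000 = 2548 kWh
Cost = 2548 × 0.319 = $812.7

813 dollars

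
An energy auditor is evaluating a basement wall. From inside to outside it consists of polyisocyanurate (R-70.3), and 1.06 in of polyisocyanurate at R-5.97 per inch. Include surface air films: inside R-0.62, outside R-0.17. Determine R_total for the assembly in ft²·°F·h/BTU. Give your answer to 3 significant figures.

77.4 ft²·°F·h/BTU

1.06 × 5.97 = 6.328
R_total = 0.62 + 70.3 + 6.328 + 0.17 = 77.42 ft²·°F·h/BTU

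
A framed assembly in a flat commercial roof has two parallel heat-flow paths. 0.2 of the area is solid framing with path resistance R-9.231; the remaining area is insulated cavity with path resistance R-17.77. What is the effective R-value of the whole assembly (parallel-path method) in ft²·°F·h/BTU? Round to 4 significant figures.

U_eff = 0.8/17.77 + 0.2/9.231 = 0.04502 + 0.021666 = 0.066686
R_eff = 1/U_eff = 14.996 ft²·°F·h/BTU

15.00 ft²·°F·h/BTU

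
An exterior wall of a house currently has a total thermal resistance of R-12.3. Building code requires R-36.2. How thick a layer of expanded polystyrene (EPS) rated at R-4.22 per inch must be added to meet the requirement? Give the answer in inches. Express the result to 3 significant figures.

ΔR = 36.2 − 12.3 = 23.9 ft²·°F·h/BTU
L = ΔR / (R/in) = 23.9/4.22 = 5.664 in

5.66 in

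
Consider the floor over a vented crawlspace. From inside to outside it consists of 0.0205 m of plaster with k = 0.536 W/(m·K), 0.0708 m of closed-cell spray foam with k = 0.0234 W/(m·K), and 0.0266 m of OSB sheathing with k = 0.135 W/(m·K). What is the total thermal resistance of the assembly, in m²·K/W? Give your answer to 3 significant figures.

0.0205/0.536 = 0.03825
0.0708/0.0234 = 3.026
0.0266/0.135 = 0.197
R_total = 0.03825 + 3.026 + 0.197 = 3.261 m²·K/W

3.26 m²·K/W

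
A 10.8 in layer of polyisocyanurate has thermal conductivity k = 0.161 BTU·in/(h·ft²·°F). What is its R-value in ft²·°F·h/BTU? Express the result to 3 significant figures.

67.1 ft²·°F·h/BTU

R = L/k = 10.8/0.161 = 67.08 ft²·°F·h/BTU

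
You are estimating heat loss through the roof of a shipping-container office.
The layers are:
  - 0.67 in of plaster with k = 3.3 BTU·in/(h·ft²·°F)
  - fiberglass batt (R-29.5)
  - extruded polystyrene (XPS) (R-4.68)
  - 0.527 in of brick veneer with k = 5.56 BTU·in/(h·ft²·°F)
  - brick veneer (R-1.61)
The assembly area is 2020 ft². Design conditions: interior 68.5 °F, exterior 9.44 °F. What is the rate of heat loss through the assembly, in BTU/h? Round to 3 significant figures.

0.67/3.3 = 0.203
0.527/5.56 = 0.09478
R_total = 0.203 + 29.5 + 4.68 + 0.09478 + 1.61 = 36.09 ft²·°F·h/BTU
Q = A·ΔT/R = 2020 × (68.5 − 9.44) / 36.09 = 3306 BTU/h

3310 BTU/h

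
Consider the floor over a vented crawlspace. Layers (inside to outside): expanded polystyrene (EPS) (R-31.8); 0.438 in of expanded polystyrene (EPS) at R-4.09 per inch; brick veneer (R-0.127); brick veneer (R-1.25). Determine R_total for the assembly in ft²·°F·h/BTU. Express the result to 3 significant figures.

35.0 ft²·°F·h/BTU

0.438 × 4.09 = 1.791
R_total = 31.8 + 1.791 + 0.127 + 1.25 = 34.97 ft²·°F·h/BTU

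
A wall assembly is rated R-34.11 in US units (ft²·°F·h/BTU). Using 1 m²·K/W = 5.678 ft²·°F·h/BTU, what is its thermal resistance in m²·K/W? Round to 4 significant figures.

R_SI = 34.11/5.678 = 6.0074

6.007 m²·K/W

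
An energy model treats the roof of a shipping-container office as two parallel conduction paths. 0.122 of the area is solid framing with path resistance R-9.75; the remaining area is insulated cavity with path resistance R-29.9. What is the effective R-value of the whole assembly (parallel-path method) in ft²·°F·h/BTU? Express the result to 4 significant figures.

U_eff = 0.878/29.9 + 0.122/9.75 = 0.029365 + 0.012513 = 0.041877
R_eff = 1/U_eff = 23.879 ft²·°F·h/BTU

23.88 ft²·°F·h/BTU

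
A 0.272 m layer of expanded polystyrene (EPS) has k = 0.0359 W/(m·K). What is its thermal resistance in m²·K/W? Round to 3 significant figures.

R = L/k = 0.272/0.0359 = 7.577 m²·K/W

7.58 m²·K/W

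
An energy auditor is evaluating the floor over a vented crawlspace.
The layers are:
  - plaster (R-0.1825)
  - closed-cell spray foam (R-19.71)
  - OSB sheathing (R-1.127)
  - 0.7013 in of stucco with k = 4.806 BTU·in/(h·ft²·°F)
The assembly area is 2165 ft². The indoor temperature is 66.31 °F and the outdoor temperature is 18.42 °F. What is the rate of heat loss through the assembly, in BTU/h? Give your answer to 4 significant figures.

0.7013/4.806 = 0.14592
R_total = 0.1825 + 19.71 + 1.127 + 0.14592 = 21.165 ft²·°F·h/BTU
Q = A·ΔT/R = 2165 × (66.31 − 18.42) / 21.165 = 4898.6 BTU/h

4899 BTU/h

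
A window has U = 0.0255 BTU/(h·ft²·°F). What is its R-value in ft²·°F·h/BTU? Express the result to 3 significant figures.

R = 1/U = 1/0.0255 = 39.22

39.2 ft²·°F·h/BTU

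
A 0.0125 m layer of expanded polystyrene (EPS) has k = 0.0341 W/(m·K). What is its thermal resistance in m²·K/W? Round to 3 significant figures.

R = L/k = 0.0125/0.0341 = 0.3666 m²·K/W

0.367 m²·K/W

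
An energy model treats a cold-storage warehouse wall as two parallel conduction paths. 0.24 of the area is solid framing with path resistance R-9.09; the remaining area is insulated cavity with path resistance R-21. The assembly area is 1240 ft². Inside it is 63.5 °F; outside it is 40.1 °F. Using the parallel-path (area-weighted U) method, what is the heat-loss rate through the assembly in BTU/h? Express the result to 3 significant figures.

1820 BTU/h

U_eff = 0.76/21 + 0.24/9.09 = 0.03619 + 0.0264 = 0.06259
R_eff = 1/U_eff = 15.98 ft²·°F·h/BTU
Q = 1240 × (63.5 − 40.1) / 15.98 = 1816 BTU/h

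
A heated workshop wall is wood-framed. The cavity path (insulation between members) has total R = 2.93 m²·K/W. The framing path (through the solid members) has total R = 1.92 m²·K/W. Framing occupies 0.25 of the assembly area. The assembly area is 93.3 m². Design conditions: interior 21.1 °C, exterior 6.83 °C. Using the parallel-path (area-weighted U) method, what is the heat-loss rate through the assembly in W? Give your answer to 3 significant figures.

U_eff = 0.75/2.93 + 0.25/1.92 = 0.256 + 0.1302 = 0.3862
R_eff = 1/U_eff = 2.589 m²·K/W
Q = 93.3 × (21.1 − 6.83) / 2.589 = 514.2 W

514 W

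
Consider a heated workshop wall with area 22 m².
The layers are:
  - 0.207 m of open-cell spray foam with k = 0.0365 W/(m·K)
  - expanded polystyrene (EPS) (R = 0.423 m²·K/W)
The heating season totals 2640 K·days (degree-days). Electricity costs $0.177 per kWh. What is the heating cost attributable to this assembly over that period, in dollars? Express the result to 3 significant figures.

40.5 dollars

0.207/0.0365 = 5.671
R_total = 5.671 + 0.423 = 6.094 m²·K/W
E = A × HDD × 24 / R / 1000 = 22 × 2640 × 24 / 6.094 / 1000 = 228.7 kWh
Cost = 228.7 × 0.177 = $40.48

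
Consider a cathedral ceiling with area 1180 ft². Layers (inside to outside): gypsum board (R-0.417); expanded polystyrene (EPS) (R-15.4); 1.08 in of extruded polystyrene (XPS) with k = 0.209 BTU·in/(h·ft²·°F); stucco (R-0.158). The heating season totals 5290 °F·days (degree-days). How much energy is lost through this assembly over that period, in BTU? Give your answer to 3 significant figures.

7090000 BTU

1.08/0.209 = 5.167
R_total = 0.417 + 15.4 + 5.167 + 0.158 = 21.14 ft²·°F·h/BTU
E = A × HDD × 24 / R = 1180 × 5290 × 24 / 21.14 = 7086000 BTU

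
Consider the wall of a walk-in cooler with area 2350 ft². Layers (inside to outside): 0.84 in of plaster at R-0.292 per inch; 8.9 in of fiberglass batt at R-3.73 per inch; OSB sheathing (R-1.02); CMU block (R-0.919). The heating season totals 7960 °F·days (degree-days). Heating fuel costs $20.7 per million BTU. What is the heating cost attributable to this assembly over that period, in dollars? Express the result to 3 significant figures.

0.84 × 0.292 = 0.2453
8.9 × 3.73 = 33.2
R_total = 0.2453 + 33.2 + 1.02 + 0.919 = 35.38 ft²·°F·h/BTU
E = A × HDD × 24 / R = 2350 × 7960 × 24 / 35.38 = 12690000 BTU
Cost = 12690000/10⁶ × 20.7 = $262.7

263 dollars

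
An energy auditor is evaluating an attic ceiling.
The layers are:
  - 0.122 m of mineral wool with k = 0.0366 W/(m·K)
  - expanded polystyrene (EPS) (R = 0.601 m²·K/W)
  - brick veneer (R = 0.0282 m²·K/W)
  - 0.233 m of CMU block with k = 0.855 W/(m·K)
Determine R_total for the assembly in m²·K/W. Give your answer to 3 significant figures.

0.122/0.0366 = 3.333
0.233/0.855 = 0.2725
R_total = 3.333 + 0.601 + 0.0282 + 0.2725 = 4.235 m²·K/W

4.24 m²·K/W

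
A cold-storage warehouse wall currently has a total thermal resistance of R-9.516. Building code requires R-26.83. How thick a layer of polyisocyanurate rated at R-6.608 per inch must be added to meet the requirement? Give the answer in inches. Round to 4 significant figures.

ΔR = 26.83 − 9.516 = 17.314 ft²·°F·h/BTU
L = ΔR / (R/in) = 17.314/6.608 = 2.6202 in

2.620 in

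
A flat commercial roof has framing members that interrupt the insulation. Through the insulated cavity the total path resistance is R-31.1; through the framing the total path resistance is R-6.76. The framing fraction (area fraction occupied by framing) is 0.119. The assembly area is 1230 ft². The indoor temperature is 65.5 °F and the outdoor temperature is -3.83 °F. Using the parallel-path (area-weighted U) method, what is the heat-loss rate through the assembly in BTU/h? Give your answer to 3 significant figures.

3920 BTU/h

U_eff = 0.881/31.1 + 0.119/6.76 = 0.02833 + 0.0176 = 0.04593
R_eff = 1/U_eff = 21.77 ft²·°F·h/BTU
Q = 1230 × (65.5 − (-3.83)) / 21.77 = 3917 BTU/h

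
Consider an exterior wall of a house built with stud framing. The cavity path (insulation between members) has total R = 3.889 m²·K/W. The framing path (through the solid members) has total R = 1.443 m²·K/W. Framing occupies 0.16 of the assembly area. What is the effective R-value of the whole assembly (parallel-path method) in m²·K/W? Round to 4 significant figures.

3.059 m²·K/W

U_eff = 0.84/3.889 + 0.16/1.443 = 0.21599 + 0.11088 = 0.32687
R_eff = 1/U_eff = 3.0593 m²·K/W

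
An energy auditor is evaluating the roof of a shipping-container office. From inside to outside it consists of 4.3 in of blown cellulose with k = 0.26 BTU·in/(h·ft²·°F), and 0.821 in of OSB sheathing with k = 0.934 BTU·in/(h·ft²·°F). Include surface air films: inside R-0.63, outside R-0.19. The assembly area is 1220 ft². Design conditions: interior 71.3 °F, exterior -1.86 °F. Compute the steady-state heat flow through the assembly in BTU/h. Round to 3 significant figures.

4890 BTU/h

4.3/0.26 = 16.54
0.821/0.934 = 0.879
R_total = 0.63 + 16.54 + 0.879 + 0.19 = 18.24 ft²·°F·h/BTU
Q = A·ΔT/R = 1220 × (71.3 − (-1.86)) / 18.24 = 4894 BTU/h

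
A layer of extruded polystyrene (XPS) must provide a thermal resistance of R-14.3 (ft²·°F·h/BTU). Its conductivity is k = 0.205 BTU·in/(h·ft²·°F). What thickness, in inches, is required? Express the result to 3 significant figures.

2.93 in

L = R × k = 14.3 × 0.205 = 2.931 in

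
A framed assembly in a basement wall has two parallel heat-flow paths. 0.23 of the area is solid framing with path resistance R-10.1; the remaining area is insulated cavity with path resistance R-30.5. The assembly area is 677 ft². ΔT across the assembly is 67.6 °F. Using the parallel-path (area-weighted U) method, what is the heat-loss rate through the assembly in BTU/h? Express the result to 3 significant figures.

2200 BTU/h

U_eff = 0.77/30.5 + 0.23/10.1 = 0.02525 + 0.02277 = 0.04802
R_eff = 1/U_eff = 20.83 ft²·°F·h/BTU
Q = 677 × 67.6 / 20.83 = 2198 BTU/h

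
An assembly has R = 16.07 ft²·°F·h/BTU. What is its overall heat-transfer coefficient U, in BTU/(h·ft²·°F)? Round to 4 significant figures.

0.06223 BTU/(h·ft²·°F)

U = 1/R = 1/16.07 = 0.062228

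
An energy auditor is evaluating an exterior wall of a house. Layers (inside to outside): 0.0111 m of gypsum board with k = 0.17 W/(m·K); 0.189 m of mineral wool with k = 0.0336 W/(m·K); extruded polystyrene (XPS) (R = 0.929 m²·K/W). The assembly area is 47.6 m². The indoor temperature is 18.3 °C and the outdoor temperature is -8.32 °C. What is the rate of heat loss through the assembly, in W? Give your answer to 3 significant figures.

191 W

0.0111/0.17 = 0.06529
0.189/0.0336 = 5.625
R_total = 0.06529 + 5.625 + 0.929 = 6.619 m²·K/W
Q = A·ΔT/R = 47.6 × (18.3 − (-8.32)) / 6.619 = 191.4 W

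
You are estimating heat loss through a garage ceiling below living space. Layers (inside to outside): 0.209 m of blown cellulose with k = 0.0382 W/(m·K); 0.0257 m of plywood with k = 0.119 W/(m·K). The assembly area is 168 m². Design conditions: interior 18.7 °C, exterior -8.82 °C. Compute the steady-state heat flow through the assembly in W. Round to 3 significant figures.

813 W

0.209/0.0382 = 5.471
0.0257/0.119 = 0.216
R_total = 5.471 + 0.216 = 5.687 m²·K/W
Q = A·ΔT/R = 168 × (18.7 − (-8.82)) / 5.687 = 812.9 W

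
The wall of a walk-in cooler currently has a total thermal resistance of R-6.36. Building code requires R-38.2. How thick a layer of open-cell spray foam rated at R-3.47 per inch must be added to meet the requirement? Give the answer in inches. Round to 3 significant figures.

ΔR = 38.2 − 6.36 = 31.84 ft²·°F·h/BTU
L = ΔR / (R/in) = 31.84/3.47 = 9.176 in

9.18 in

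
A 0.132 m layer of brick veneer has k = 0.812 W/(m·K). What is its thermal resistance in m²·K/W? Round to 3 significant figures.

R = L/k = 0.132/0.812 = 0.1626 m²·K/W

0.163 m²·K/W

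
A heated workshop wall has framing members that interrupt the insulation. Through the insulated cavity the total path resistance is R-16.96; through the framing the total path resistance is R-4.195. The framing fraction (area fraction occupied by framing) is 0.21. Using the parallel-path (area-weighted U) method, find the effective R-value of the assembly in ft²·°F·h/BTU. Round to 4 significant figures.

U_eff = 0.79/16.96 + 0.21/4.195 = 0.04658 + 0.05006 = 0.09664
R_eff = 1/U_eff = 10.348 ft²·°F·h/BTU

10.35 ft²·°F·h/BTU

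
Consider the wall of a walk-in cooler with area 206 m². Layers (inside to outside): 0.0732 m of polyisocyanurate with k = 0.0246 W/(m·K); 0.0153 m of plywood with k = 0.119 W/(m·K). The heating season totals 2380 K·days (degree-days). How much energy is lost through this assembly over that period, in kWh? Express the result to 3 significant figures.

0.0732/0.0246 = 2.976
0.0153/0.119 = 0.1286
R_total = 2.976 + 0.1286 = 3.104 m²·K/W
E = A × HDD × 24 / R / 1000 = 206 × 2380 × 24 / 3.104 / 1000 = 3791 kWh

3790 kWh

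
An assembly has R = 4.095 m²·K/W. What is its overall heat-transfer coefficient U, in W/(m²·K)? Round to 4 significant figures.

U = 1/R = 1/4.095 = 0.2442

0.2442 W/(m²·K)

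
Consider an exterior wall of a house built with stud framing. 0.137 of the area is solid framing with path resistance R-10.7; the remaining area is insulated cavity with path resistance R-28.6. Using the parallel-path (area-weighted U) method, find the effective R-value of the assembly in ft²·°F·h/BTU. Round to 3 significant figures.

23.3 ft²·°F·h/BTU

U_eff = 0.863/28.6 + 0.137/10.7 = 0.03017 + 0.0128 = 0.04298
R_eff = 1/U_eff = 23.27 ft²·°F·h/BTU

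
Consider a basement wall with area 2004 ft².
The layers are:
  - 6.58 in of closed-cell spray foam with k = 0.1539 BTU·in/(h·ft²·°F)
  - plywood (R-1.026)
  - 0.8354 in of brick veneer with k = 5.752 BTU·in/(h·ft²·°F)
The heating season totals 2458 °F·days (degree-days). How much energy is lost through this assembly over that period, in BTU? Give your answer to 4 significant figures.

6.58/0.1539 = 42.755
0.8354/5.752 = 0.14524
R_total = 42.755 + 1.026 + 0.14524 = 43.926 ft²·°F·h/BTU
E = A × HDD × 24 / R = 2004 × 2458 × 24 / 43.926 = 2691300 BTU

2691000 BTU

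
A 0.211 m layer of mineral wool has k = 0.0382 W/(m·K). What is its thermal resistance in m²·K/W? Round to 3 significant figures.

5.52 m²·K/W

R = L/k = 0.211/0.0382 = 5.524 m²·K/W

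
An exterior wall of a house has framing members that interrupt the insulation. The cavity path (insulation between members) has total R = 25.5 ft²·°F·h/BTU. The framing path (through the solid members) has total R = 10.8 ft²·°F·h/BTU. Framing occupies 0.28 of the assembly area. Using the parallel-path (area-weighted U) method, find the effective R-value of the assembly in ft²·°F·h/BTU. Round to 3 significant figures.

18.5 ft²·°F·h/BTU

U_eff = 0.72/25.5 + 0.28/10.8 = 0.02824 + 0.02593 = 0.05416
R_eff = 1/U_eff = 18.46 ft²·°F·h/BTU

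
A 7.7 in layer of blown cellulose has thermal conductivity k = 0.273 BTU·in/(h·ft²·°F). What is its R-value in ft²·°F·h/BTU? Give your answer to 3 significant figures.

R = L/k = 7.7/0.273 = 28.21 ft²·°F·h/BTU

28.2 ft²·°F·h/BTU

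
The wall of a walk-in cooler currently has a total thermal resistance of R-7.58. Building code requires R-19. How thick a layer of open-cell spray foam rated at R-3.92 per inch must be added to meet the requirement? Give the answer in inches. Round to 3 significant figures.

ΔR = 19 − 7.58 = 11.42 ft²·°F·h/BTU
L = ΔR / (R/in) = 11.42/3.92 = 2.913 in

2.91 in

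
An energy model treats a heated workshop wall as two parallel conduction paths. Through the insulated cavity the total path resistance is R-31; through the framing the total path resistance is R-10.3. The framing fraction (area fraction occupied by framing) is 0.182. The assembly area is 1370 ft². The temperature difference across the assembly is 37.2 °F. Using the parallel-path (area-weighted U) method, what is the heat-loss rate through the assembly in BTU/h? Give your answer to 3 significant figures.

U_eff = 0.818/31 + 0.182/10.3 = 0.02639 + 0.01767 = 0.04406
R_eff = 1/U_eff = 22.7 ft²·°F·h/BTU
Q = 1370 × 37.2 / 22.7 = 2245 BTU/h

2250 BTU/h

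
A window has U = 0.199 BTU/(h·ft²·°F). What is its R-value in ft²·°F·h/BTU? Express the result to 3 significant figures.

5.03 ft²·°F·h/BTU

R = 1/U = 1/0.199 = 5.025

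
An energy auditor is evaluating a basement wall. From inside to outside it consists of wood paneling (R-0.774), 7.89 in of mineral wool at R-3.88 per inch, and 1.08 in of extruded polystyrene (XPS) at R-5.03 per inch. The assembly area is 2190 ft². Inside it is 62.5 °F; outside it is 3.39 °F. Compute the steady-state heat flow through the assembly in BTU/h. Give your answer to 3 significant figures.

7.89 × 3.88 = 30.61
1.08 × 5.03 = 5.432
R_total = 0.774 + 30.61 + 5.432 = 36.82 ft²·°F·h/BTU
Q = A·ΔT/R = 2190 × (62.5 − 3.39) / 36.82 = 3516 BTU/h

3520 BTU/h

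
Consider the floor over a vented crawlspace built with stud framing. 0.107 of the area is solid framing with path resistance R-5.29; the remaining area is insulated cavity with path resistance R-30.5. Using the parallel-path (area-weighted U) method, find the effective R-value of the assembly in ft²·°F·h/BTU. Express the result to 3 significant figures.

20.2 ft²·°F·h/BTU

U_eff = 0.893/30.5 + 0.107/5.29 = 0.02928 + 0.02023 = 0.04951
R_eff = 1/U_eff = 20.2 ft²·°F·h/BTU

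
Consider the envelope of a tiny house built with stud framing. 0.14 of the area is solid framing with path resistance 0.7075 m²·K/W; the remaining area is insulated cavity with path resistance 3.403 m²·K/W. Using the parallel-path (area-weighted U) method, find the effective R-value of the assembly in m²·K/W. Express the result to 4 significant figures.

2.219 m²·K/W

U_eff = 0.86/3.403 + 0.14/0.7075 = 0.25272 + 0.19788 = 0.4506
R_eff = 1/U_eff = 2.2193 m²·K/W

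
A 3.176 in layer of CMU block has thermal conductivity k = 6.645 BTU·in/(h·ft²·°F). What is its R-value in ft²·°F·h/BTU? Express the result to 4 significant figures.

0.4780 ft²·°F·h/BTU

R = L/k = 3.176/6.645 = 0.47795 ft²·°F·h/BTU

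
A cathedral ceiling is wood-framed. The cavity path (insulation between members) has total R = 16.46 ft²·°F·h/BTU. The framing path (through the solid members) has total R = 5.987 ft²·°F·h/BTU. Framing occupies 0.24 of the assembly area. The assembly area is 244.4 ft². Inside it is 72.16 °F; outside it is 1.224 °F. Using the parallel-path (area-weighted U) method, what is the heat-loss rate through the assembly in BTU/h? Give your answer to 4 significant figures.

U_eff = 0.76/16.46 + 0.24/5.987 = 0.046173 + 0.040087 = 0.086259
R_eff = 1/U_eff = 11.593 ft²·°F·h/BTU
Q = 244.4 × (72.16 − 1.224) / 11.593 = 1495.5 BTU/h

1495 BTU/h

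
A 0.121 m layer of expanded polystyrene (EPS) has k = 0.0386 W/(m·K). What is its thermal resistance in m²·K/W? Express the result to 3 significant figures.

R = L/k = 0.121/0.0386 = 3.135 m²·K/W

3.13 m²·K/W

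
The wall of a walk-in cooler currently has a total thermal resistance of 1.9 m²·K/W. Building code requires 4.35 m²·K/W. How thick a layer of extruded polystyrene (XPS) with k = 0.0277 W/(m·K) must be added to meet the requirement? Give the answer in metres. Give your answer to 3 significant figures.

ΔR = 4.35 − 1.9 = 2.45 m²·K/W
L = ΔR × k = 2.45 × 0.0277 = 0.06786 m

0.0679 m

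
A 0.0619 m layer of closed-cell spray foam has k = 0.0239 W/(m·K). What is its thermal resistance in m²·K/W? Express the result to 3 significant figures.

2.59 m²·K/W

R = L/k = 0.0619/0.0239 = 2.59 m²·K/W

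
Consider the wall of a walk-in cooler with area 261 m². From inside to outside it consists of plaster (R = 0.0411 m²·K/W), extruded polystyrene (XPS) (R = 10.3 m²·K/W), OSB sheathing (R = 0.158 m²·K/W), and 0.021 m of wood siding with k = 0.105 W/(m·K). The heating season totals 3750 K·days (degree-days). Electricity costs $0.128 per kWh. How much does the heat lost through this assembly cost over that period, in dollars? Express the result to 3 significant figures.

281 dollars

0.021/0.105 = 0.2
R_total = 0.0411 + 10.3 + 0.158 + 0.2 = 10.7 m²·K/W
E = A × HDD × 24 / R / 1000 = 261 × 3750 × 24 / 10.7 / 1000 = 2196 kWh
Cost = 2196 × 0.128 = $281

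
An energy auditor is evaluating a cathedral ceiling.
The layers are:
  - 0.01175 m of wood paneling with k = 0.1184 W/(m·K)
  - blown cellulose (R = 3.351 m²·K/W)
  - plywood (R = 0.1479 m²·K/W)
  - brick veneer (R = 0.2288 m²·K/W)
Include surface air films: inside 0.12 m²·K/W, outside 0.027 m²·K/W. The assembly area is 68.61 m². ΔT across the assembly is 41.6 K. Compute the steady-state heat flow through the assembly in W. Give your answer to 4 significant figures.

718.2 W

0.01175/0.1184 = 0.09924
R_total = 0.12 + 0.09924 + 3.351 + 0.1479 + 0.2288 + 0.027 = 3.9739 m²·K/W
Q = A·ΔT/R = 68.61 × 41.6 / 3.9739 = 718.22 W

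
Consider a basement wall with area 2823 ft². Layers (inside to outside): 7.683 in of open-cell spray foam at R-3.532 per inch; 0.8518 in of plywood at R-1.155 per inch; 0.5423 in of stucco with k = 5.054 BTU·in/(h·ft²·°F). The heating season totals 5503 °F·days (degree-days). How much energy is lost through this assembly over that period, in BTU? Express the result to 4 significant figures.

13210000 BTU

7.683 × 3.532 = 27.136
0.8518 × 1.155 = 0.98383
0.5423/5.054 = 0.1073
R_total = 27.136 + 0.98383 + 0.1073 = 28.227 ft²·°F·h/BTU
E = A × HDD × 24 / R = 2823 × 5503 × 24 / 28.227 = 13208000 BTU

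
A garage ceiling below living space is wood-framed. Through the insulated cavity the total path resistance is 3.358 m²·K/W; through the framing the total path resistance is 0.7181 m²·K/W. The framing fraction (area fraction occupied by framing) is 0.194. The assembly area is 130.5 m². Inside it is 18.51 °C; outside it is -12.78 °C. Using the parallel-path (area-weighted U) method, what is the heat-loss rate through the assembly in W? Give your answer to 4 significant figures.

U_eff = 0.806/3.358 + 0.194/0.7181 = 0.24002 + 0.27016 = 0.51018
R_eff = 1/U_eff = 1.9601 m²·K/W
Q = 130.5 × (18.51 − (-12.78)) / 1.9601 = 2083.2 W

2083 W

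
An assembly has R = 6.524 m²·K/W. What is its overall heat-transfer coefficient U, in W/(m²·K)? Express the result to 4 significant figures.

0.1533 W/(m²·K)

U = 1/R = 1/6.524 = 0.15328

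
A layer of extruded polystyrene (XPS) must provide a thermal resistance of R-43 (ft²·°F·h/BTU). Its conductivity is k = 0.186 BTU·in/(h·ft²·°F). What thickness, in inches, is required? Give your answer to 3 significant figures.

8.00 in

L = R × k = 43 × 0.186 = 7.998 in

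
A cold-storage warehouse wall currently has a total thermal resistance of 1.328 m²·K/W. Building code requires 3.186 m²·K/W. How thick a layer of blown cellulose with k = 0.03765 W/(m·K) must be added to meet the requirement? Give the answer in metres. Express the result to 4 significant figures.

0.06995 m

ΔR = 3.186 − 1.328 = 1.858 m²·K/W
L = ΔR × k = 1.858 × 0.03765 = 0.069954 m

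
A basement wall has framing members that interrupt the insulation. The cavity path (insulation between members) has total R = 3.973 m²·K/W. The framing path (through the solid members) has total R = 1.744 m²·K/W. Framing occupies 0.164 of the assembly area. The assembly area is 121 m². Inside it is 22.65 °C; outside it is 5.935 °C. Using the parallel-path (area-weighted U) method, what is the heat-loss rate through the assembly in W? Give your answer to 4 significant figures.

615.8 W

U_eff = 0.836/3.973 + 0.164/1.744 = 0.21042 + 0.094037 = 0.30446
R_eff = 1/U_eff = 3.2845 m²·K/W
Q = 121 × (22.65 − 5.935) / 3.2845 = 615.77 W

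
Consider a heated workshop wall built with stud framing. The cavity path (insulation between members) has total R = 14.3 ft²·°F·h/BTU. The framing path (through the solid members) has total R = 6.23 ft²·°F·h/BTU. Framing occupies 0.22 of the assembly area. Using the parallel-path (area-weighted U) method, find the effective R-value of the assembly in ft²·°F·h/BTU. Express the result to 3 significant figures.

11.1 ft²·°F·h/BTU

U_eff = 0.78/14.3 + 0.22/6.23 = 0.05455 + 0.03531 = 0.08986
R_eff = 1/U_eff = 11.13 ft²·°F·h/BTU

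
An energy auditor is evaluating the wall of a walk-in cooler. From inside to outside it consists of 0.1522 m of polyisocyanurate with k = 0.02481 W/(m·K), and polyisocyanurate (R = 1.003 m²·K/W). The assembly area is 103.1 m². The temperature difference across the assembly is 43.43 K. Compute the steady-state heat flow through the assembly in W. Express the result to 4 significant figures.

627.3 W

0.1522/0.02481 = 6.1346
R_total = 6.1346 + 1.003 = 7.1376 m²·K/W
Q = A·ΔT/R = 103.1 × 43.43 / 7.1376 = 627.33 W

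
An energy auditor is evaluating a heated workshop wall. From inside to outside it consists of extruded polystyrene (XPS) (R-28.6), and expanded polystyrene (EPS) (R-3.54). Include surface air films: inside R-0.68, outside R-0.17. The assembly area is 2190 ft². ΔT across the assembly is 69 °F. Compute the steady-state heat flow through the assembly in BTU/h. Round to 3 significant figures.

R_total = 0.68 + 28.6 + 3.54 + 0.17 = 32.99 ft²·°F·h/BTU
Q = A·ΔT/R = 2190 × 69 / 32.99 = 4580 BTU/h

4580 BTU/h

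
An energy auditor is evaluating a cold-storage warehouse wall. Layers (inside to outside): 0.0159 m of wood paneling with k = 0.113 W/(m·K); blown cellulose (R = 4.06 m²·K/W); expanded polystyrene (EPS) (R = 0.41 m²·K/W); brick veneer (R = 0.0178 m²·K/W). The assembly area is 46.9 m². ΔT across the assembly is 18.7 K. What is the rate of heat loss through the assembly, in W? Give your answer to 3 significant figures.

0.0159/0.113 = 0.1407
R_total = 0.1407 + 4.06 + 0.41 + 0.0178 = 4.629 m²·K/W
Q = A·ΔT/R = 46.9 × 18.7 / 4.629 = 189.5 W

189 W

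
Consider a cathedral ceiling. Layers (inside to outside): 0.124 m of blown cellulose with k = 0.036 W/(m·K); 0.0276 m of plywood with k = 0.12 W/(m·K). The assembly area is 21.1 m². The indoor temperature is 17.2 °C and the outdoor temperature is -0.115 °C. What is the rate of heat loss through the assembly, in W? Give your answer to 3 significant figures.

0.124/0.036 = 3.444
0.0276/0.12 = 0.23
R_total = 3.444 + 0.23 = 3.674 m²·K/W
Q = A·ΔT/R = 21.1 × (17.2 − (-0.115)) / 3.674 = 99.43 W

99.4 W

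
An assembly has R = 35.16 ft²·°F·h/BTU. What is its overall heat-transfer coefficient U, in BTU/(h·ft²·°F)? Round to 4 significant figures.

0.02844 BTU/(h·ft²·°F)

U = 1/R = 1/35.16 = 0.028441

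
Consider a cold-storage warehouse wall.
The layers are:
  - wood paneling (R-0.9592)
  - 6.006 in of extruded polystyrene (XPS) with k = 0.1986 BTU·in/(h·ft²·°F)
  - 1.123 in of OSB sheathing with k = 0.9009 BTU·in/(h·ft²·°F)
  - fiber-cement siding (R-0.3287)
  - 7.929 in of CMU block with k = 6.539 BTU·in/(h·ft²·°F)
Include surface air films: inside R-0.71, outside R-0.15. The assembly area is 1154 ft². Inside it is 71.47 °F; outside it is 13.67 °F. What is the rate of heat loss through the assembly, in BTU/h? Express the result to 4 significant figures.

1914 BTU/h

6.006/0.1986 = 30.242
1.123/0.9009 = 1.2465
7.929/6.539 = 1.2126
R_total = 0.71 + 0.9592 + 30.242 + 1.2465 + 0.3287 + 1.2126 + 0.15 = 34.849 ft²·°F·h/BTU
Q = A·ΔT/R = 1154 × (71.47 − 13.67) / 34.849 = 1914 BTU/h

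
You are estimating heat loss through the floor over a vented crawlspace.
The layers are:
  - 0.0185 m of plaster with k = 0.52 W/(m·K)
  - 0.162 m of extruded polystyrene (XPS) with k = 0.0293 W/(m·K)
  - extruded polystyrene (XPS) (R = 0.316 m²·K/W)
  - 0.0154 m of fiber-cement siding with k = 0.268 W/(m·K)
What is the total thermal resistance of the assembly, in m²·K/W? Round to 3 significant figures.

0.0185/0.52 = 0.03558
0.162/0.0293 = 5.529
0.0154/0.268 = 0.05746
R_total = 0.03558 + 5.529 + 0.316 + 0.05746 = 5.938 m²·K/W

5.94 m²·K/W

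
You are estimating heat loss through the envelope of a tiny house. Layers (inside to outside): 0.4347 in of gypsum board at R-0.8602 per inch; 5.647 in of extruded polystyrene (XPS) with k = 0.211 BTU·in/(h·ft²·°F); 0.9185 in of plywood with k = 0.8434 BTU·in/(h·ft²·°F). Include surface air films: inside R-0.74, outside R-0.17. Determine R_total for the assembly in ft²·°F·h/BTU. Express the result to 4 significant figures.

0.4347 × 0.8602 = 0.37393
5.647/0.211 = 26.763
0.9185/0.8434 = 1.089
R_total = 0.74 + 0.37393 + 26.763 + 1.089 + 0.17 = 29.136 ft²·°F·h/BTU

29.14 ft²·°F·h/BTU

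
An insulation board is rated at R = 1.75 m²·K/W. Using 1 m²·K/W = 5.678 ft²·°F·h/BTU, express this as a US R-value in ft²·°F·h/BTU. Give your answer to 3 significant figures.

R_US = 1.75 × 5.678 = 9.937

9.94 ft²·°F·h/BTU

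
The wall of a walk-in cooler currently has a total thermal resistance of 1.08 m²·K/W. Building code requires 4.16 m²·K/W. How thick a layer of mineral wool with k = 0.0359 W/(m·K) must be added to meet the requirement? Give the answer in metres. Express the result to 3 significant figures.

ΔR = 4.16 − 1.08 = 3.08 m²·K/W
L = ΔR × k = 3.08 × 0.0359 = 0.1106 m

0.111 m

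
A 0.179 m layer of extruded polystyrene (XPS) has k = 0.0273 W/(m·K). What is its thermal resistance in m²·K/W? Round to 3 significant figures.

6.56 m²·K/W

R = L/k = 0.179/0.0273 = 6.557 m²·K/W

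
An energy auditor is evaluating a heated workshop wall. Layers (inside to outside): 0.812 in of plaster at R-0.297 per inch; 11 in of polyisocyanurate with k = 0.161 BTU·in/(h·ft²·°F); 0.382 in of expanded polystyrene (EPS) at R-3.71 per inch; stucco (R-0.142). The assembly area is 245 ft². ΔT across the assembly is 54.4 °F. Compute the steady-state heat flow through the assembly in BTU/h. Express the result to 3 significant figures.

0.812 × 0.297 = 0.2412
11/0.161 = 68.32
0.382 × 3.71 = 1.417
R_total = 0.2412 + 68.32 + 1.417 + 0.142 = 70.12 ft²·°F·h/BTU
Q = A·ΔT/R = 245 × 54.4 / 70.12 = 190.1 BTU/h

190 BTU/h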